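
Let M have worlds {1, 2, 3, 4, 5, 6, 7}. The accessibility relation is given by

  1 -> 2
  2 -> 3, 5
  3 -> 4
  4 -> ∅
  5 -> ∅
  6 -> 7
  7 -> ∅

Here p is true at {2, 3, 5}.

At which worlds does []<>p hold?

{1, 4, 5, 7}

1: successors {2}; <>p there: 2:T. ✓
2: successors {3, 5}; <>p there: 3:F, 5:F. ✗
3: successors {4}; <>p there: 4:F. ✗
4: no successors, so []<>p holds vacuously. ✓
5: no successors, so []<>p holds vacuously. ✓
6: successors {7}; <>p there: 7:F. ✗
7: no successors, so []<>p holds vacuously. ✓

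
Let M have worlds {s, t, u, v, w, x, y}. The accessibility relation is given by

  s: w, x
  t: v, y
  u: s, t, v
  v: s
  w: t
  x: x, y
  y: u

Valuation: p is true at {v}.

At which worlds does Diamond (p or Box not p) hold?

s: successors {w, x}; p or Box not p there: w:T, x:T. ✓
t: successors {v, y}; p or Box not p there: v:T, y:T. ✓
u: successors {s, t, v}; p or Box not p there: s:T, t:F, v:T. ✓
v: successors {s}; p or Box not p there: s:T. ✓
w: successors {t}; p or Box not p there: t:F. ✗
x: successors {x, y}; p or Box not p there: x:T, y:T. ✓
y: successors {u}; p or Box not p there: u:F. ✗

{s, t, u, v, x}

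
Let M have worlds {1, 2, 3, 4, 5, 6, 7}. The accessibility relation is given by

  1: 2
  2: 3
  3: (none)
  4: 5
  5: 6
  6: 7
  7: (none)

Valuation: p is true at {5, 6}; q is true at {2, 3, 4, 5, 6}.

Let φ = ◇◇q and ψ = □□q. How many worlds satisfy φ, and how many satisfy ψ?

For ◇◇q:
1: successors {2}; ◇q there: 2:T. ✓
2: successors {3}; ◇q there: 3:F. ✗
3: no successors, so ◇◇q fails. ✗
4: successors {5}; ◇q there: 5:T. ✓
5: successors {6}; ◇q there: 6:F. ✗
6: successors {7}; ◇q there: 7:F. ✗
7: no successors, so ◇◇q fails. ✗
— 2 worlds.
For □□q:
1: successors {2}; □q there: 2:T. ✓
2: successors {3}; □q there: 3:T. ✓
3: no successors, so □□q holds vacuously. ✓
4: successors {5}; □q there: 5:T. ✓
5: successors {6}; □q there: 6:F. ✗
6: successors {7}; □q there: 7:T. ✓
7: no successors, so □□q holds vacuously. ✓
— 6 worlds.

2 and 6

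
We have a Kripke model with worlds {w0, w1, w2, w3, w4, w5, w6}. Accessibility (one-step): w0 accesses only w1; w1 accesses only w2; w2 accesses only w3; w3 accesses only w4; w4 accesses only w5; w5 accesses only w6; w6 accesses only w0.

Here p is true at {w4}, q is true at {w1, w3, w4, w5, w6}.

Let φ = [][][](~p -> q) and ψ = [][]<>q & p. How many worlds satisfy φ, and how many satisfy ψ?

5 and 0

For [][][](~p -> q):
w0: successors {w1}; [][](~p -> q) there: w1:T. ✓
w1: successors {w2}; [][](~p -> q) there: w2:T. ✓
w2: successors {w3}; [][](~p -> q) there: w3:T. ✓
w3: successors {w4}; [][](~p -> q) there: w4:T. ✓
w4: successors {w5}; [][](~p -> q) there: w5:F. ✗
w5: successors {w6}; [][](~p -> q) there: w6:T. ✓
w6: successors {w0}; [][](~p -> q) there: w0:F. ✗
— 5 worlds.
For [][]<>q & p:
w0: [][]<>q is T, p is F. ✗
w1: [][]<>q is T, p is F. ✗
w2: [][]<>q is T, p is F. ✗
w3: [][]<>q is T, p is F. ✗
w4: [][]<>q is F, p is T. ✗
w5: [][]<>q is T, p is F. ✗
w6: [][]<>q is F, p is F. ✗
— 0 worlds.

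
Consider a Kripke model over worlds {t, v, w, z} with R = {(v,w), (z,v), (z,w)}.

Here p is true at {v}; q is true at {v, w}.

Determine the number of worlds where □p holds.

2

t: no successors, so □p holds vacuously. ✓
v: successors {w}; p there: w:F. ✗
w: no successors, so □p holds vacuously. ✓
z: successors {v, w}; p there: v:T, w:F. ✗
Satisfying worlds: {t, w}.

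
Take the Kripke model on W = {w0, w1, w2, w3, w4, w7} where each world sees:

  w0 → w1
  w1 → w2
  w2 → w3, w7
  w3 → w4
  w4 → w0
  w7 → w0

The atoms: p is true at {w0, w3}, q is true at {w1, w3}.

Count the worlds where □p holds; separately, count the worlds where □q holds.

2 and 1

For □p:
w0: successors {w1}; p there: w1:F. ✗
w1: successors {w2}; p there: w2:F. ✗
w2: successors {w3, w7}; p there: w3:T, w7:F. ✗
w3: successors {w4}; p there: w4:F. ✗
w4: successors {w0}; p there: w0:T. ✓
w7: successors {w0}; p there: w0:T. ✓
— 2 worlds.
For □q:
w0: successors {w1}; q there: w1:T. ✓
w1: successors {w2}; q there: w2:F. ✗
w2: successors {w3, w7}; q there: w3:T, w7:F. ✗
w3: successors {w4}; q there: w4:F. ✗
w4: successors {w0}; q there: w0:F. ✗
w7: successors {w0}; q there: w0:F. ✗
— 1 world.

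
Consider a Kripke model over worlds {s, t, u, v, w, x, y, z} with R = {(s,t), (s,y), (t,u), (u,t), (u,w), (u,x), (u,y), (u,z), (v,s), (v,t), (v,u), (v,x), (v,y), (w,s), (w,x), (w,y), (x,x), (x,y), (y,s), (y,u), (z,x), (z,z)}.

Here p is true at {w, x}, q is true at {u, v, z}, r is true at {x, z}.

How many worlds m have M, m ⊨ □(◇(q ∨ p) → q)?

s: successors {t, y}; ◇(q ∨ p) → q there: t:F, y:F. ✗
t: successors {u}; ◇(q ∨ p) → q there: u:T. ✓
u: successors {t, w, x, y, z}; ◇(q ∨ p) → q there: t:F, w:F, x:F, y:F, z:T. ✗
v: successors {s, t, u, x, y}; ◇(q ∨ p) → q there: s:T, t:F, u:T, x:F, y:F. ✗
w: successors {s, x, y}; ◇(q ∨ p) → q there: s:T, x:F, y:F. ✗
x: successors {x, y}; ◇(q ∨ p) → q there: x:F, y:F. ✗
y: successors {s, u}; ◇(q ∨ p) → q there: s:T, u:T. ✓
z: successors {x, z}; ◇(q ∨ p) → q there: x:F, z:T. ✗
Satisfying worlds: {t, y}.

2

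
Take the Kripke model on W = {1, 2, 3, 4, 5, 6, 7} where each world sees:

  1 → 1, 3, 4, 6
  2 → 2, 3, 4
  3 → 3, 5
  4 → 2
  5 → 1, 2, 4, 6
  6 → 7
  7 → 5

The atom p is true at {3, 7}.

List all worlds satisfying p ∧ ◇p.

1: p is F, ◇p is T. ✗
2: p is F, ◇p is T. ✗
3: p is T, ◇p is T. ✓
4: p is F, ◇p is F. ✗
5: p is F, ◇p is F. ✗
6: p is F, ◇p is T. ✗
7: p is T, ◇p is F. ✗

{3}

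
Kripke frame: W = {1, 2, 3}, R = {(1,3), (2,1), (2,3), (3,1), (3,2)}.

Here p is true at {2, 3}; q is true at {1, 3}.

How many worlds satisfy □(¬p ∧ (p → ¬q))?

1: successors {3}; ¬p ∧ (p → ¬q) there: 3:F. ✗
2: successors {1, 3}; ¬p ∧ (p → ¬q) there: 1:T, 3:F. ✗
3: successors {1, 2}; ¬p ∧ (p → ¬q) there: 1:T, 2:F. ✗
Satisfying worlds: ∅.

0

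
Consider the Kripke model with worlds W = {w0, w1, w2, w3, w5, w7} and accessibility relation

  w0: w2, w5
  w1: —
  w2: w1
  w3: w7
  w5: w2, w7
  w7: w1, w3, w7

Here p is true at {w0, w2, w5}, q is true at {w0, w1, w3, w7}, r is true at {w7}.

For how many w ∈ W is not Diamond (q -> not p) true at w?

w0: Diamond (q -> not p) is T. ✗
w1: Diamond (q -> not p) is F. ✓
w2: Diamond (q -> not p) is T. ✗
w3: Diamond (q -> not p) is T. ✗
w5: Diamond (q -> not p) is T. ✗
w7: Diamond (q -> not p) is T. ✗
Satisfying worlds: {w1}.

1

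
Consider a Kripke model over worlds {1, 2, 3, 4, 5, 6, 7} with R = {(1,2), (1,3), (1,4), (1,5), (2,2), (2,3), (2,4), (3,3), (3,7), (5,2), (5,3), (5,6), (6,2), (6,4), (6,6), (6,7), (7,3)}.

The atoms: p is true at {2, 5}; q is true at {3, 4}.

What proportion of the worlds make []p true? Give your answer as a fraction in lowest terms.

1/7

1: successors {2, 3, 4, 5}; p there: 2:T, 3:F, 4:F, 5:T. ✗
2: successors {2, 3, 4}; p there: 2:T, 3:F, 4:F. ✗
3: successors {3, 7}; p there: 3:F, 7:F. ✗
4: no successors, so []p holds vacuously. ✓
5: successors {2, 3, 6}; p there: 2:T, 3:F, 6:F. ✗
6: successors {2, 4, 6, 7}; p there: 2:T, 4:F, 6:F, 7:F. ✗
7: successors {3}; p there: 3:F. ✗
That's 1 of 7 worlds, so 1/7.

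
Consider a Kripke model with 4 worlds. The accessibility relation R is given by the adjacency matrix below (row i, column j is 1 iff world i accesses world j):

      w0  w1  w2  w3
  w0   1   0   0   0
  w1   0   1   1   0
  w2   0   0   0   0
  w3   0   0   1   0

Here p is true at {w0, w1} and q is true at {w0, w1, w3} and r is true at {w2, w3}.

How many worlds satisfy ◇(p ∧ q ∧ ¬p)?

0

w0: successors {w0}; p ∧ q ∧ ¬p there: w0:F. ✗
w1: successors {w1, w2}; p ∧ q ∧ ¬p there: w1:F, w2:F. ✗
w2: no successors, so ◇(p ∧ q ∧ ¬p) fails. ✗
w3: successors {w2}; p ∧ q ∧ ¬p there: w2:F. ✗
Satisfying worlds: ∅.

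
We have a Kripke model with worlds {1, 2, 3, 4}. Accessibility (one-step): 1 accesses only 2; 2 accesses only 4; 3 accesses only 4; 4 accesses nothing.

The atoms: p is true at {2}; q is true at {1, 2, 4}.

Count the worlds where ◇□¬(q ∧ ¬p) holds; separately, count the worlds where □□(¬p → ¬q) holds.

2 and 3

For ◇□¬(q ∧ ¬p):
1: successors {2}; □¬(q ∧ ¬p) there: 2:F. ✗
2: successors {4}; □¬(q ∧ ¬p) there: 4:T. ✓
3: successors {4}; □¬(q ∧ ¬p) there: 4:T. ✓
4: no successors, so ◇□¬(q ∧ ¬p) fails. ✗
— 2 worlds.
For □□(¬p → ¬q):
1: successors {2}; □(¬p → ¬q) there: 2:F. ✗
2: successors {4}; □(¬p → ¬q) there: 4:T. ✓
3: successors {4}; □(¬p → ¬q) there: 4:T. ✓
4: no successors, so □□(¬p → ¬q) holds vacuously. ✓
— 3 worlds.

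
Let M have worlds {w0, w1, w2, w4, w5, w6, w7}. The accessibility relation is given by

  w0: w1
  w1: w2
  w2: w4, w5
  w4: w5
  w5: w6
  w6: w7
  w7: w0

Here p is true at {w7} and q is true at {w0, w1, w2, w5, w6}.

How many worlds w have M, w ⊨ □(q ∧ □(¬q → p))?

4

w0: successors {w1}; q ∧ □(¬q → p) there: w1:T. ✓
w1: successors {w2}; q ∧ □(¬q → p) there: w2:F. ✗
w2: successors {w4, w5}; q ∧ □(¬q → p) there: w4:F, w5:T. ✗
w4: successors {w5}; q ∧ □(¬q → p) there: w5:T. ✓
w5: successors {w6}; q ∧ □(¬q → p) there: w6:T. ✓
w6: successors {w7}; q ∧ □(¬q → p) there: w7:F. ✗
w7: successors {w0}; q ∧ □(¬q → p) there: w0:T. ✓
Satisfying worlds: {w0, w4, w5, w7}.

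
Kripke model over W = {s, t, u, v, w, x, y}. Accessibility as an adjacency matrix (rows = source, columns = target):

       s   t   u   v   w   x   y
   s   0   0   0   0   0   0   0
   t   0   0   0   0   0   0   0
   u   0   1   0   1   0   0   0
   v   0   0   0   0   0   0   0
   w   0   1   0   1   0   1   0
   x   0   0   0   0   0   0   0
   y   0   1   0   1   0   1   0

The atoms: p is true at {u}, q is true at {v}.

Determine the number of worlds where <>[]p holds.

s: no successors, so <>[]p fails. ✗
t: no successors, so <>[]p fails. ✗
u: successors {t, v}; []p there: t:T, v:T. ✓
v: no successors, so <>[]p fails. ✗
w: successors {t, v, x}; []p there: t:T, v:T, x:T. ✓
x: no successors, so <>[]p fails. ✗
y: successors {t, v, x}; []p there: t:T, v:T, x:T. ✓
Satisfying worlds: {u, w, y}.

3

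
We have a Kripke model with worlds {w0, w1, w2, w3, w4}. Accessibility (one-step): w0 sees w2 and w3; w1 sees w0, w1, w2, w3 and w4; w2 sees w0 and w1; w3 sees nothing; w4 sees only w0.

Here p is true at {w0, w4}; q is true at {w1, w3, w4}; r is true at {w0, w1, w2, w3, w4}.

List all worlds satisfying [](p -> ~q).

w0: successors {w2, w3}; p -> ~q there: w2:T, w3:T. ✓
w1: successors {w0, w1, w2, w3, w4}; p -> ~q there: w0:T, w1:T, w2:T, w3:T, w4:F. ✗
w2: successors {w0, w1}; p -> ~q there: w0:T, w1:T. ✓
w3: no successors, so [](p -> ~q) holds vacuously. ✓
w4: successors {w0}; p -> ~q there: w0:T. ✓

{w0, w2, w3, w4}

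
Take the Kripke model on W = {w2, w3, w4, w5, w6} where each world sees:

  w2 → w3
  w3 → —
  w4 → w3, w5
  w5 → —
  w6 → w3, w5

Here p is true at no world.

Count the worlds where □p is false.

w2: successors {w3}; p there: w3:F. ✗
w3: no successors, so □p holds vacuously. ✓
w4: successors {w3, w5}; p there: w3:F, w5:F. ✗
w5: no successors, so □p holds vacuously. ✓
w6: successors {w3, w5}; p there: w3:F, w5:F. ✗
Satisfying worlds: {w3, w5}.
So □p fails at the other 3 worlds.

3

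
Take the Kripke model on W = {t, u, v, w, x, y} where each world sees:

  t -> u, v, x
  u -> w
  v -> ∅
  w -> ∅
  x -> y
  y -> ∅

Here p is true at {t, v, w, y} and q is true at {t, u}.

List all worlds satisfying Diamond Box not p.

t: successors {u, v, x}; Box not p there: u:F, v:T, x:F. ✓
u: successors {w}; Box not p there: w:T. ✓
v: no successors, so Diamond Box not p fails. ✗
w: no successors, so Diamond Box not p fails. ✗
x: successors {y}; Box not p there: y:T. ✓
y: no successors, so Diamond Box not p fails. ✗

{t, u, x}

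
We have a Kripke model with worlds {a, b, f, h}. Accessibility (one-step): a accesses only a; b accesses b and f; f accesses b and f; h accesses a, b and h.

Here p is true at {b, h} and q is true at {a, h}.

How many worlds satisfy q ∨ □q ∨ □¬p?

2

a: q is T, □q ∨ □¬p is T. ✓
b: q is F, □q ∨ □¬p is F. ✗
f: q is F, □q ∨ □¬p is F. ✗
h: q is T, □q ∨ □¬p is F. ✓
Satisfying worlds: {a, h}.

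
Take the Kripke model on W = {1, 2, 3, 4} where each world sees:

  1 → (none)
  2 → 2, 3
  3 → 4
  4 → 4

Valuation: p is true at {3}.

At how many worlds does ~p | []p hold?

1: ~p is T, []p is T. ✓
2: ~p is T, []p is F. ✓
3: ~p is F, []p is F. ✗
4: ~p is T, []p is F. ✓
Satisfying worlds: {1, 2, 4}.

3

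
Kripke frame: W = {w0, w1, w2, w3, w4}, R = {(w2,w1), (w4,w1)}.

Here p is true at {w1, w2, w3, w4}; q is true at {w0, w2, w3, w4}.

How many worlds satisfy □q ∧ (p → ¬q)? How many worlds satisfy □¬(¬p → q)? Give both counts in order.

For □q ∧ (p → ¬q):
w0: □q is T, p → ¬q is T. ✓
w1: □q is T, p → ¬q is T. ✓
w2: □q is F, p → ¬q is F. ✗
w3: □q is T, p → ¬q is F. ✗
w4: □q is F, p → ¬q is F. ✗
— 2 worlds.
For □¬(¬p → q):
w0: no successors, so □¬(¬p → q) holds vacuously. ✓
w1: no successors, so □¬(¬p → q) holds vacuously. ✓
w2: successors {w1}; ¬(¬p → q) there: w1:F. ✗
w3: no successors, so □¬(¬p → q) holds vacuously. ✓
w4: successors {w1}; ¬(¬p → q) there: w1:F. ✗
— 3 worlds.

2 and 3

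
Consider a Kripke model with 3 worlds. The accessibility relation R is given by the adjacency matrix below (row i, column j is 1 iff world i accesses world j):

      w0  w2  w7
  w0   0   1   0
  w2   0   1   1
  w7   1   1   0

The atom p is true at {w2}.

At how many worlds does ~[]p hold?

2

w0: []p is T. ✗
w2: []p is F. ✓
w7: []p is F. ✓
Satisfying worlds: {w2, w7}.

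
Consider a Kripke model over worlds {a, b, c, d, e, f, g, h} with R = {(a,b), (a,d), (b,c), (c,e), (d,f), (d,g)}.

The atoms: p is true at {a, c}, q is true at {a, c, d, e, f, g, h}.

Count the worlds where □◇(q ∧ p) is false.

a: successors {b, d}; ◇(q ∧ p) there: b:T, d:F. ✗
b: successors {c}; ◇(q ∧ p) there: c:F. ✗
c: successors {e}; ◇(q ∧ p) there: e:F. ✗
d: successors {f, g}; ◇(q ∧ p) there: f:F, g:F. ✗
e: no successors, so □◇(q ∧ p) holds vacuously. ✓
f: no successors, so □◇(q ∧ p) holds vacuously. ✓
g: no successors, so □◇(q ∧ p) holds vacuously. ✓
h: no successors, so □◇(q ∧ p) holds vacuously. ✓
Satisfying worlds: {e, f, g, h}.
So □◇(q ∧ p) fails at the other 4 worlds.

4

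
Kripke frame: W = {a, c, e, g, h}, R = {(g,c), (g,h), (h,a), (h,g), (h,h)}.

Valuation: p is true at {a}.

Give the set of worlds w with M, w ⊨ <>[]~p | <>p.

a: <>[]~p is F, <>p is F. ✗
c: <>[]~p is F, <>p is F. ✗
e: <>[]~p is F, <>p is F. ✗
g: <>[]~p is T, <>p is F. ✓
h: <>[]~p is T, <>p is T. ✓

{g, h}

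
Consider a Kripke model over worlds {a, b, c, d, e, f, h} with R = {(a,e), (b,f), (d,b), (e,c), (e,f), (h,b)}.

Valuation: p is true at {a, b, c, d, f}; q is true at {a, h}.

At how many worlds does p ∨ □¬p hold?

a: p is T, □¬p is T. ✓
b: p is T, □¬p is F. ✓
c: p is T, □¬p is T. ✓
d: p is T, □¬p is F. ✓
e: p is F, □¬p is F. ✗
f: p is T, □¬p is T. ✓
h: p is F, □¬p is F. ✗
Satisfying worlds: {a, b, c, d, f}.

5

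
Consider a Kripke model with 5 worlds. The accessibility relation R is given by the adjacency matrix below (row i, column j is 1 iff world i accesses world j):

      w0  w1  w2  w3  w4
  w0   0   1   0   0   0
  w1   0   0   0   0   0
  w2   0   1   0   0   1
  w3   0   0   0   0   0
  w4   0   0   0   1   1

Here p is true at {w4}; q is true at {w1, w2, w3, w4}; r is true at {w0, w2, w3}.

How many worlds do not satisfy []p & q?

3

w0: []p is F, q is F. ✗
w1: []p is T, q is T. ✓
w2: []p is F, q is T. ✗
w3: []p is T, q is T. ✓
w4: []p is F, q is T. ✗
Satisfying worlds: {w1, w3}.
So []p & q fails at the other 3 worlds.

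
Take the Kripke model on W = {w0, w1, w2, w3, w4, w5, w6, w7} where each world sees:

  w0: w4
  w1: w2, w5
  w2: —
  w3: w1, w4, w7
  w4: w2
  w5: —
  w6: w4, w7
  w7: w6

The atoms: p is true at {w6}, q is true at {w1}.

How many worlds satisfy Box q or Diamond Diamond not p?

6

w0: Box q is F, Diamond Diamond not p is T. ✓
w1: Box q is F, Diamond Diamond not p is F. ✗
w2: Box q is T, Diamond Diamond not p is F. ✓
w3: Box q is F, Diamond Diamond not p is T. ✓
w4: Box q is F, Diamond Diamond not p is F. ✗
w5: Box q is T, Diamond Diamond not p is F. ✓
w6: Box q is F, Diamond Diamond not p is T. ✓
w7: Box q is F, Diamond Diamond not p is T. ✓
Satisfying worlds: {w0, w2, w3, w5, w6, w7}.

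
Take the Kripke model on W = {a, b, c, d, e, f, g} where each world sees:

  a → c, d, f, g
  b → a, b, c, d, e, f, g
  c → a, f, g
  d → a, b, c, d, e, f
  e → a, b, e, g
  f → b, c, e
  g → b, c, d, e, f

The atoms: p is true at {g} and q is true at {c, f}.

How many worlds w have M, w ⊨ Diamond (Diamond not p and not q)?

a: successors {c, d, f, g}; Diamond not p and not q there: c:F, d:T, f:F, g:T. ✓
b: successors {a, b, c, d, e, f, g}; Diamond not p and not q there: a:T, b:T, c:F, d:T, e:T, f:F, g:T. ✓
c: successors {a, f, g}; Diamond not p and not q there: a:T, f:F, g:T. ✓
d: successors {a, b, c, d, e, f}; Diamond not p and not q there: a:T, b:T, c:F, d:T, e:T, f:F. ✓
e: successors {a, b, e, g}; Diamond not p and not q there: a:T, b:T, e:T, g:T. ✓
f: successors {b, c, e}; Diamond not p and not q there: b:T, c:F, e:T. ✓
g: successors {b, c, d, e, f}; Diamond not p and not q there: b:T, c:F, d:T, e:T, f:F. ✓
Satisfying worlds: {a, b, c, d, e, f, g}.

7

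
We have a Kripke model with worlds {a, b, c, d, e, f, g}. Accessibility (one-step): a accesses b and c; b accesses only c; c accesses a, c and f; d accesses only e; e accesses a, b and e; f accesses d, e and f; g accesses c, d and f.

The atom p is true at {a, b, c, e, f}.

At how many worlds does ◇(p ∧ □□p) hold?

a: successors {b, c}; p ∧ □□p there: b:T, c:F. ✓
b: successors {c}; p ∧ □□p there: c:F. ✗
c: successors {a, c, f}; p ∧ □□p there: a:T, c:F, f:F. ✓
d: successors {e}; p ∧ □□p there: e:T. ✓
e: successors {a, b, e}; p ∧ □□p there: a:T, b:T, e:T. ✓
f: successors {d, e, f}; p ∧ □□p there: d:F, e:T, f:F. ✓
g: successors {c, d, f}; p ∧ □□p there: c:F, d:F, f:F. ✗
Satisfying worlds: {a, c, d, e, f}.

5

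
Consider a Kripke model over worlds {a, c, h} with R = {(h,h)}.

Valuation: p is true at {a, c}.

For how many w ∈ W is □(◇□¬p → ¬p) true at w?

3

a: no successors, so □(◇□¬p → ¬p) holds vacuously. ✓
c: no successors, so □(◇□¬p → ¬p) holds vacuously. ✓
h: successors {h}; ◇□¬p → ¬p there: h:T. ✓
Satisfying worlds: {a, c, h}.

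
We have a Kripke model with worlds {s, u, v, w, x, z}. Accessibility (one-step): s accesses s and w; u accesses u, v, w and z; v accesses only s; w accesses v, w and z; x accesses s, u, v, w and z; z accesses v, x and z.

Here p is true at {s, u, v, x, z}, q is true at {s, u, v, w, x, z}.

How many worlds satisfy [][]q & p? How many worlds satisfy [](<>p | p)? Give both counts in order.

For [][]q & p:
s: [][]q is T, p is T. ✓
u: [][]q is T, p is T. ✓
v: [][]q is T, p is T. ✓
w: [][]q is T, p is F. ✗
x: [][]q is T, p is T. ✓
z: [][]q is T, p is T. ✓
— 5 worlds.
For [](<>p | p):
s: successors {s, w}; <>p | p there: s:T, w:T. ✓
u: successors {u, v, w, z}; <>p | p there: u:T, v:T, w:T, z:T. ✓
v: successors {s}; <>p | p there: s:T. ✓
w: successors {v, w, z}; <>p | p there: v:T, w:T, z:T. ✓
x: successors {s, u, v, w, z}; <>p | p there: s:T, u:T, v:T, w:T, z:T. ✓
z: successors {v, x, z}; <>p | p there: v:T, x:T, z:T. ✓
— 6 worlds.

5 and 6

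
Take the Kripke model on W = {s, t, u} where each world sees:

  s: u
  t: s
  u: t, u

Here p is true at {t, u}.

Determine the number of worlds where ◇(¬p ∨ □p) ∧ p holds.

s: ◇(¬p ∨ □p) is T, p is F. ✗
t: ◇(¬p ∨ □p) is T, p is T. ✓
u: ◇(¬p ∨ □p) is T, p is T. ✓
Satisfying worlds: {t, u}.

2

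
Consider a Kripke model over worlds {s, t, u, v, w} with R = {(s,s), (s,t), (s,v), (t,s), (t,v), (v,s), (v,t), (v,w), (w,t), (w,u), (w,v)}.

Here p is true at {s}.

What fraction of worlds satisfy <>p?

3/5

s: successors {s, t, v}; p there: s:T, t:F, v:F. ✓
t: successors {s, v}; p there: s:T, v:F. ✓
u: no successors, so <>p fails. ✗
v: successors {s, t, w}; p there: s:T, t:F, w:F. ✓
w: successors {t, u, v}; p there: t:F, u:F, v:F. ✗
That's 3 of 5 worlds, so 3/5.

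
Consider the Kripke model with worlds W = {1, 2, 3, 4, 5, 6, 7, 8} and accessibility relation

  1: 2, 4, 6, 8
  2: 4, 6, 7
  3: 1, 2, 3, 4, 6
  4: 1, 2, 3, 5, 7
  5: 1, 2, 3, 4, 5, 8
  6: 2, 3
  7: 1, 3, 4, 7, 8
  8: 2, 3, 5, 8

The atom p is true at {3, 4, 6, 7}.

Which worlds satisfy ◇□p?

1: successors {2, 4, 6, 8}; □p there: 2:T, 4:F, 6:F, 8:F. ✓
2: successors {4, 6, 7}; □p there: 4:F, 6:F, 7:F. ✗
3: successors {1, 2, 3, 4, 6}; □p there: 1:F, 2:T, 3:F, 4:F, 6:F. ✓
4: successors {1, 2, 3, 5, 7}; □p there: 1:F, 2:T, 3:F, 5:F, 7:F. ✓
5: successors {1, 2, 3, 4, 5, 8}; □p there: 1:F, 2:T, 3:F, 4:F, 5:F, 8:F. ✓
6: successors {2, 3}; □p there: 2:T, 3:F. ✓
7: successors {1, 3, 4, 7, 8}; □p there: 1:F, 3:F, 4:F, 7:F, 8:F. ✗
8: successors {2, 3, 5, 8}; □p there: 2:T, 3:F, 5:F, 8:F. ✓

{1, 3, 4, 5, 6, 8}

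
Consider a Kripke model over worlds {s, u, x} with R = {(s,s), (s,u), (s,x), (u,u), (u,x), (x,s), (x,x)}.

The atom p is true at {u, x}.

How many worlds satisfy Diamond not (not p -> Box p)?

2

s: successors {s, u, x}; not (not p -> Box p) there: s:T, u:F, x:F. ✓
u: successors {u, x}; not (not p -> Box p) there: u:F, x:F. ✗
x: successors {s, x}; not (not p -> Box p) there: s:T, x:F. ✓
Satisfying worlds: {s, x}.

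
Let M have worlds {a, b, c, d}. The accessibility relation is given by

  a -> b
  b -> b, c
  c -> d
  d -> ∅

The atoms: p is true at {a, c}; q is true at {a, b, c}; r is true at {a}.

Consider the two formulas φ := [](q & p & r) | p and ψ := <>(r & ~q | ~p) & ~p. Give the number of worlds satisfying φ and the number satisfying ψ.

For [](q & p & r) | p:
a: [](q & p & r) is F, p is T. ✓
b: [](q & p & r) is F, p is F. ✗
c: [](q & p & r) is F, p is T. ✓
d: [](q & p & r) is T, p is F. ✓
— 3 worlds.
For <>(r & ~q | ~p) & ~p:
a: <>(r & ~q | ~p) is T, ~p is F. ✗
b: <>(r & ~q | ~p) is T, ~p is T. ✓
c: <>(r & ~q | ~p) is T, ~p is F. ✗
d: <>(r & ~q | ~p) is F, ~p is T. ✗
— 1 world.

3 and 1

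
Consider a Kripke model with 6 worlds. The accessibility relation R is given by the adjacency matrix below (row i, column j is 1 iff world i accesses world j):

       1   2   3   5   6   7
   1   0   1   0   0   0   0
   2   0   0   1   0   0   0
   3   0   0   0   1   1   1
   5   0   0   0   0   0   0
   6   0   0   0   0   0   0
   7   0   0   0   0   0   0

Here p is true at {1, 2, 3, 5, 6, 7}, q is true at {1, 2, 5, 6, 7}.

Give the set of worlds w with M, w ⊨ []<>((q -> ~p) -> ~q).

{1, 2, 5, 6, 7}

1: successors {2}; <>((q -> ~p) -> ~q) there: 2:T. ✓
2: successors {3}; <>((q -> ~p) -> ~q) there: 3:T. ✓
3: successors {5, 6, 7}; <>((q -> ~p) -> ~q) there: 5:F, 6:F, 7:F. ✗
5: no successors, so []<>((q -> ~p) -> ~q) holds vacuously. ✓
6: no successors, so []<>((q -> ~p) -> ~q) holds vacuously. ✓
7: no successors, so []<>((q -> ~p) -> ~q) holds vacuously. ✓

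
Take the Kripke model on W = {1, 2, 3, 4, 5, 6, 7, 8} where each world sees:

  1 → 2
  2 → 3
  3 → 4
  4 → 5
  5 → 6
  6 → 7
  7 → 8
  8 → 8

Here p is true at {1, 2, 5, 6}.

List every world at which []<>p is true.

{3, 4}

1: successors {2}; <>p there: 2:F. ✗
2: successors {3}; <>p there: 3:F. ✗
3: successors {4}; <>p there: 4:T. ✓
4: successors {5}; <>p there: 5:T. ✓
5: successors {6}; <>p there: 6:F. ✗
6: successors {7}; <>p there: 7:F. ✗
7: successors {8}; <>p there: 8:F. ✗
8: successors {8}; <>p there: 8:F. ✗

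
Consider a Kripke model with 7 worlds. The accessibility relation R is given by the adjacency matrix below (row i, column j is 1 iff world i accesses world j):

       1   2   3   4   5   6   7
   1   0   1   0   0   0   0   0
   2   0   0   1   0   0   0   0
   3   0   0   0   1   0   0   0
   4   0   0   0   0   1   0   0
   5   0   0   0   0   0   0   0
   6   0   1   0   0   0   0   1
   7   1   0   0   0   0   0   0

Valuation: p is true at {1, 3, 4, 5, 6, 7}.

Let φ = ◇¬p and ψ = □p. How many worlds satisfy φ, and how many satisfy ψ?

2 and 5

For ◇¬p:
1: successors {2}; ¬p there: 2:T. ✓
2: successors {3}; ¬p there: 3:F. ✗
3: successors {4}; ¬p there: 4:F. ✗
4: successors {5}; ¬p there: 5:F. ✗
5: no successors, so ◇¬p fails. ✗
6: successors {2, 7}; ¬p there: 2:T, 7:F. ✓
7: successors {1}; ¬p there: 1:F. ✗
— 2 worlds.
For □p:
1: successors {2}; p there: 2:F. ✗
2: successors {3}; p there: 3:T. ✓
3: successors {4}; p there: 4:T. ✓
4: successors {5}; p there: 5:T. ✓
5: no successors, so □p holds vacuously. ✓
6: successors {2, 7}; p there: 2:F, 7:T. ✗
7: successors {1}; p there: 1:T. ✓
— 5 worlds.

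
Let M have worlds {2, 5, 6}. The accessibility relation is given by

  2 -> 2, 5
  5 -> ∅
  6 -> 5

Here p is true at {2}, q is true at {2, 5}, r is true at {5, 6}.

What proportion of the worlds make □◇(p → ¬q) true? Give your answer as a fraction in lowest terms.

2: successors {2, 5}; ◇(p → ¬q) there: 2:T, 5:F. ✗
5: no successors, so □◇(p → ¬q) holds vacuously. ✓
6: successors {5}; ◇(p → ¬q) there: 5:F. ✗
That's 1 of 3 worlds, so 1/3.

1/3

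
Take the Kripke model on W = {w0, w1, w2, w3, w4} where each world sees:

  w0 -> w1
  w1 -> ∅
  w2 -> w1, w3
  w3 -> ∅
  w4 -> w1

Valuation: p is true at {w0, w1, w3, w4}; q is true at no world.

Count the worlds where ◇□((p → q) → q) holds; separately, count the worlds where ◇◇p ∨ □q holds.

3 and 2

For ◇□((p → q) → q):
w0: successors {w1}; □((p → q) → q) there: w1:T. ✓
w1: no successors, so ◇□((p → q) → q) fails. ✗
w2: successors {w1, w3}; □((p → q) → q) there: w1:T, w3:T. ✓
w3: no successors, so ◇□((p → q) → q) fails. ✗
w4: successors {w1}; □((p → q) → q) there: w1:T. ✓
— 3 worlds.
For ◇◇p ∨ □q:
w0: ◇◇p is F, □q is F. ✗
w1: ◇◇p is F, □q is T. ✓
w2: ◇◇p is F, □q is F. ✗
w3: ◇◇p is F, □q is T. ✓
w4: ◇◇p is F, □q is F. ✗
— 2 worlds.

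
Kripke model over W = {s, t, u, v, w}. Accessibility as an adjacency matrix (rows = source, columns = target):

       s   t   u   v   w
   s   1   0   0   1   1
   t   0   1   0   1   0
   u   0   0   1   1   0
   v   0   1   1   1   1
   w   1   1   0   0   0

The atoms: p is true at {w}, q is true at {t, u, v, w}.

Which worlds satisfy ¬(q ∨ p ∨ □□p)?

{s}

s: q ∨ p ∨ □□p is F. ✓
t: q ∨ p ∨ □□p is T. ✗
u: q ∨ p ∨ □□p is T. ✗
v: q ∨ p ∨ □□p is T. ✗
w: q ∨ p ∨ □□p is T. ✗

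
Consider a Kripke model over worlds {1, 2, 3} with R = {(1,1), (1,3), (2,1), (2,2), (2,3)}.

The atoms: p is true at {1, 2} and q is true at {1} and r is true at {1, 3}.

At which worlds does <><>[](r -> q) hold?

{1, 2}

1: successors {1, 3}; <>[](r -> q) there: 1:T, 3:F. ✓
2: successors {1, 2, 3}; <>[](r -> q) there: 1:T, 2:T, 3:F. ✓
3: no successors, so <><>[](r -> q) fails. ✗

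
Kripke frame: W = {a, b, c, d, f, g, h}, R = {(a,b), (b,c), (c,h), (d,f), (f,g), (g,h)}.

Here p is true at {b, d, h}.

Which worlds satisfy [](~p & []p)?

a: successors {b}; ~p & []p there: b:F. ✗
b: successors {c}; ~p & []p there: c:T. ✓
c: successors {h}; ~p & []p there: h:F. ✗
d: successors {f}; ~p & []p there: f:F. ✗
f: successors {g}; ~p & []p there: g:T. ✓
g: successors {h}; ~p & []p there: h:F. ✗
h: no successors, so [](~p & []p) holds vacuously. ✓

{b, f, h}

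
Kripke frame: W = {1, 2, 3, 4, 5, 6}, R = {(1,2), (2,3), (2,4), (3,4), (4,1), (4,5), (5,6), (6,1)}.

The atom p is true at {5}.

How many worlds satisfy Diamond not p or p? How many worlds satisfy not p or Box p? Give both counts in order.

For Diamond not p or p:
1: Diamond not p is T, p is F. ✓
2: Diamond not p is T, p is F. ✓
3: Diamond not p is T, p is F. ✓
4: Diamond not p is T, p is F. ✓
5: Diamond not p is T, p is T. ✓
6: Diamond not p is T, p is F. ✓
— 6 worlds.
For not p or Box p:
1: not p is T, Box p is F. ✓
2: not p is T, Box p is F. ✓
3: not p is T, Box p is F. ✓
4: not p is T, Box p is F. ✓
5: not p is F, Box p is F. ✗
6: not p is T, Box p is F. ✓
— 5 worlds.

6 and 5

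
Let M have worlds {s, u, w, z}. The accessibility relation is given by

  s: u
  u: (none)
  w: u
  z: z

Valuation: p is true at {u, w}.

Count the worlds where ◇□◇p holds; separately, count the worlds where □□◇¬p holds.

2 and 4

For ◇□◇p:
s: successors {u}; □◇p there: u:T. ✓
u: no successors, so ◇□◇p fails. ✗
w: successors {u}; □◇p there: u:T. ✓
z: successors {z}; □◇p there: z:F. ✗
— 2 worlds.
For □□◇¬p:
s: successors {u}; □◇¬p there: u:T. ✓
u: no successors, so □□◇¬p holds vacuously. ✓
w: successors {u}; □◇¬p there: u:T. ✓
z: successors {z}; □◇¬p there: z:T. ✓
— 4 worlds.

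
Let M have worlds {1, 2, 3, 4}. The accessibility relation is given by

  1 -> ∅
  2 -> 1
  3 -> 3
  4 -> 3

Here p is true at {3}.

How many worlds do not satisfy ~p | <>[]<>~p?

1

1: ~p is T, <>[]<>~p is F. ✓
2: ~p is T, <>[]<>~p is T. ✓
3: ~p is F, <>[]<>~p is F. ✗
4: ~p is T, <>[]<>~p is F. ✓
Satisfying worlds: {1, 2, 4}.
So ~p | <>[]<>~p fails at the other 1 world.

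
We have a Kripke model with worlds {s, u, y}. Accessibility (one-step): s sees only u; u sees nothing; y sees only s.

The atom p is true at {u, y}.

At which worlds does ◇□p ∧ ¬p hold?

{s}

s: ◇□p is T, ¬p is T. ✓
u: ◇□p is F, ¬p is F. ✗
y: ◇□p is T, ¬p is F. ✗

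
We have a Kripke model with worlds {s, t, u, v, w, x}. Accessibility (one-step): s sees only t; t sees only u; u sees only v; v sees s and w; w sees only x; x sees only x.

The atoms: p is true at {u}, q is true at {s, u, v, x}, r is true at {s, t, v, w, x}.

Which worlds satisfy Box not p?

s: successors {t}; not p there: t:T. ✓
t: successors {u}; not p there: u:F. ✗
u: successors {v}; not p there: v:T. ✓
v: successors {s, w}; not p there: s:T, w:T. ✓
w: successors {x}; not p there: x:T. ✓
x: successors {x}; not p there: x:T. ✓

{s, u, v, w, x}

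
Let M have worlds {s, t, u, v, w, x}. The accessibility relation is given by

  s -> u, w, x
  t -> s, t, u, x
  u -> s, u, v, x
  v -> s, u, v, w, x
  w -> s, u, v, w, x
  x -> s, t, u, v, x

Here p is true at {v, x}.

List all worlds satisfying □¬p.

s: successors {u, w, x}; ¬p there: u:T, w:T, x:F. ✗
t: successors {s, t, u, x}; ¬p there: s:T, t:T, u:T, x:F. ✗
u: successors {s, u, v, x}; ¬p there: s:T, u:T, v:F, x:F. ✗
v: successors {s, u, v, w, x}; ¬p there: s:T, u:T, v:F, w:T, x:F. ✗
w: successors {s, u, v, w, x}; ¬p there: s:T, u:T, v:F, w:T, x:F. ✗
x: successors {s, t, u, v, x}; ¬p there: s:T, t:T, u:T, v:F, x:F. ✗

∅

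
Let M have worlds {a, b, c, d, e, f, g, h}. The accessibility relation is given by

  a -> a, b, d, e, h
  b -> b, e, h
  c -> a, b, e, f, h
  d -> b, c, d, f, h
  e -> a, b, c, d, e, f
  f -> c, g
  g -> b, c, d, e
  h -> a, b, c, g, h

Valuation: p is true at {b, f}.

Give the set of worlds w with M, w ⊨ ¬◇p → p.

a: ¬◇p is F, p is F. ✓
b: ¬◇p is F, p is T. ✓
c: ¬◇p is F, p is F. ✓
d: ¬◇p is F, p is F. ✓
e: ¬◇p is F, p is F. ✓
f: ¬◇p is T, p is T. ✓
g: ¬◇p is F, p is F. ✓
h: ¬◇p is F, p is F. ✓

{a, b, c, d, e, f, g, h}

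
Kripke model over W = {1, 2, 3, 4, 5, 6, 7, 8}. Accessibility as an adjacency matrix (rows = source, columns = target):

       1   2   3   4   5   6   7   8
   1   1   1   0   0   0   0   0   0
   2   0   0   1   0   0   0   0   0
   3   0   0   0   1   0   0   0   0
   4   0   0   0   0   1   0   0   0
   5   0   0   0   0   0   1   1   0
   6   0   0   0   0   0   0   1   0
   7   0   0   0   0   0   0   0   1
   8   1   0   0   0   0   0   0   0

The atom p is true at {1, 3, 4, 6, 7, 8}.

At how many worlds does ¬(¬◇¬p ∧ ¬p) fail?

2

1: ¬◇¬p ∧ ¬p is F. ✓
2: ¬◇¬p ∧ ¬p is T. ✗
3: ¬◇¬p ∧ ¬p is F. ✓
4: ¬◇¬p ∧ ¬p is F. ✓
5: ¬◇¬p ∧ ¬p is T. ✗
6: ¬◇¬p ∧ ¬p is F. ✓
7: ¬◇¬p ∧ ¬p is F. ✓
8: ¬◇¬p ∧ ¬p is F. ✓
Satisfying worlds: {1, 3, 4, 6, 7, 8}.
So ¬(¬◇¬p ∧ ¬p) fails at the other 2 worlds.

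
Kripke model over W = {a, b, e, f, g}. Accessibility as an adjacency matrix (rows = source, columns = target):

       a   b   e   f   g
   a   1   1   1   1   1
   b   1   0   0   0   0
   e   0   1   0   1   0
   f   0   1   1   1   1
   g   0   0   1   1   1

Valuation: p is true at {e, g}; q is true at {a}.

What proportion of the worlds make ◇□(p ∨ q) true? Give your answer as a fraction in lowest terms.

a: successors {a, b, e, f, g}; □(p ∨ q) there: a:F, b:T, e:F, f:F, g:F. ✓
b: successors {a}; □(p ∨ q) there: a:F. ✗
e: successors {b, f}; □(p ∨ q) there: b:T, f:F. ✓
f: successors {b, e, f, g}; □(p ∨ q) there: b:T, e:F, f:F, g:F. ✓
g: successors {e, f, g}; □(p ∨ q) there: e:F, f:F, g:F. ✗
That's 3 of 5 worlds, so 3/5.

3/5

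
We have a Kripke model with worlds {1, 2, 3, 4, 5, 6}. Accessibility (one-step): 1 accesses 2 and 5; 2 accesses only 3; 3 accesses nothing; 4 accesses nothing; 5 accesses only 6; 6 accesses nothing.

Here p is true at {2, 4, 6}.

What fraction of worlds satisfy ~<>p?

1: <>p is T. ✗
2: <>p is F. ✓
3: <>p is F. ✓
4: <>p is F. ✓
5: <>p is T. ✗
6: <>p is F. ✓
That's 4 of 6 worlds, so 4/6 = 2/3.

2/3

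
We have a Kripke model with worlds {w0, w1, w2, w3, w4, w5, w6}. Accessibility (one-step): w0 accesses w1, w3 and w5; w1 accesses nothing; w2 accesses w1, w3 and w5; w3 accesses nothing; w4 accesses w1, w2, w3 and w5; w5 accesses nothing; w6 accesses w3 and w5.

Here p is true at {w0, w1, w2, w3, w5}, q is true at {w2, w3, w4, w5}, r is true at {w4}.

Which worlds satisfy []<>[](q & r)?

{w1, w3, w5}

w0: successors {w1, w3, w5}; <>[](q & r) there: w1:F, w3:F, w5:F. ✗
w1: no successors, so []<>[](q & r) holds vacuously. ✓
w2: successors {w1, w3, w5}; <>[](q & r) there: w1:F, w3:F, w5:F. ✗
w3: no successors, so []<>[](q & r) holds vacuously. ✓
w4: successors {w1, w2, w3, w5}; <>[](q & r) there: w1:F, w2:T, w3:F, w5:F. ✗
w5: no successors, so []<>[](q & r) holds vacuously. ✓
w6: successors {w3, w5}; <>[](q & r) there: w3:F, w5:F. ✗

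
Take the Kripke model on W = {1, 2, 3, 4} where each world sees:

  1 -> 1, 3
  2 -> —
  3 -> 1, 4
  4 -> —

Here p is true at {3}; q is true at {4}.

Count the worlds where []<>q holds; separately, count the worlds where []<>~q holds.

For []<>q:
1: successors {1, 3}; <>q there: 1:F, 3:T. ✗
2: no successors, so []<>q holds vacuously. ✓
3: successors {1, 4}; <>q there: 1:F, 4:F. ✗
4: no successors, so []<>q holds vacuously. ✓
— 2 worlds.
For []<>~q:
1: successors {1, 3}; <>~q there: 1:T, 3:T. ✓
2: no successors, so []<>~q holds vacuously. ✓
3: successors {1, 4}; <>~q there: 1:T, 4:F. ✗
4: no successors, so []<>~q holds vacuously. ✓
— 3 worlds.

2 and 3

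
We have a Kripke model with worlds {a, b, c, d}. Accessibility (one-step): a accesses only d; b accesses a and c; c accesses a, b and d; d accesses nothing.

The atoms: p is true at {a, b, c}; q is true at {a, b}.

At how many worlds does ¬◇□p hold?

2

a: ◇□p is T. ✗
b: ◇□p is F. ✓
c: ◇□p is T. ✗
d: ◇□p is F. ✓
Satisfying worlds: {b, d}.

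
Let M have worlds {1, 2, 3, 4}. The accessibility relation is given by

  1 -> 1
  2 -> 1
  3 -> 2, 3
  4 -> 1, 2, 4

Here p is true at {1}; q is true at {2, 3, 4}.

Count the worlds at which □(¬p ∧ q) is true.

1

1: successors {1}; ¬p ∧ q there: 1:F. ✗
2: successors {1}; ¬p ∧ q there: 1:F. ✗
3: successors {2, 3}; ¬p ∧ q there: 2:T, 3:T. ✓
4: successors {1, 2, 4}; ¬p ∧ q there: 1:F, 2:T, 4:T. ✗
Satisfying worlds: {3}.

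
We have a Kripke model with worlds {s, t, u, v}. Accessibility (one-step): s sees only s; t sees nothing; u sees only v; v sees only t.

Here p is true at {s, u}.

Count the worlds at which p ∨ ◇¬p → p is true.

3

s: p ∨ ◇¬p is T, p is T. ✓
t: p ∨ ◇¬p is F, p is F. ✓
u: p ∨ ◇¬p is T, p is T. ✓
v: p ∨ ◇¬p is T, p is F. ✗
Satisfying worlds: {s, t, u}.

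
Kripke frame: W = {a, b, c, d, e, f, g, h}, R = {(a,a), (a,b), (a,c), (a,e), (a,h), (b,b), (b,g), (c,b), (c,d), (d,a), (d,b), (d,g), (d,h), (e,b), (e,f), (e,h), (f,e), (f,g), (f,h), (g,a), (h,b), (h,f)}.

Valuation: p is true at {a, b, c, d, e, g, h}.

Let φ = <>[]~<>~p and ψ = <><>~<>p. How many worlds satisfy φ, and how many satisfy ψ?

7 and 0

For <>[]~<>~p:
a: successors {a, b, c, e, h}; []~<>~p there: a:F, b:T, c:T, e:F, h:T. ✓
b: successors {b, g}; []~<>~p there: b:T, g:T. ✓
c: successors {b, d}; []~<>~p there: b:T, d:F. ✓
d: successors {a, b, g, h}; []~<>~p there: a:F, b:T, g:T, h:T. ✓
e: successors {b, f, h}; []~<>~p there: b:T, f:F, h:T. ✓
f: successors {e, g, h}; []~<>~p there: e:F, g:T, h:T. ✓
g: successors {a}; []~<>~p there: a:F. ✗
h: successors {b, f}; []~<>~p there: b:T, f:F. ✓
— 7 worlds.
For <><>~<>p:
a: successors {a, b, c, e, h}; <>~<>p there: a:F, b:F, c:F, e:F, h:F. ✗
b: successors {b, g}; <>~<>p there: b:F, g:F. ✗
c: successors {b, d}; <>~<>p there: b:F, d:F. ✗
d: successors {a, b, g, h}; <>~<>p there: a:F, b:F, g:F, h:F. ✗
e: successors {b, f, h}; <>~<>p there: b:F, f:F, h:F. ✗
f: successors {e, g, h}; <>~<>p there: e:F, g:F, h:F. ✗
g: successors {a}; <>~<>p there: a:F. ✗
h: successors {b, f}; <>~<>p there: b:F, f:F. ✗
— 0 worlds.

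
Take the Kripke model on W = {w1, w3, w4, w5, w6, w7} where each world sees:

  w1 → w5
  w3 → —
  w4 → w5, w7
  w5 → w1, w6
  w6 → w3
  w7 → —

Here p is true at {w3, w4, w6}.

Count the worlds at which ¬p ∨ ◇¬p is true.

w1: ¬p is T, ◇¬p is T. ✓
w3: ¬p is F, ◇¬p is F. ✗
w4: ¬p is F, ◇¬p is T. ✓
w5: ¬p is T, ◇¬p is T. ✓
w6: ¬p is F, ◇¬p is F. ✗
w7: ¬p is T, ◇¬p is F. ✓
Satisfying worlds: {w1, w4, w5, w7}.

4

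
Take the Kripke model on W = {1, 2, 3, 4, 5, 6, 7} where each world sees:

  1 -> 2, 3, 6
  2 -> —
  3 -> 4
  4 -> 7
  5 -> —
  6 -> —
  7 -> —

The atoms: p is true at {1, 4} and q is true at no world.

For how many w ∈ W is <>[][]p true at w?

1: successors {2, 3, 6}; [][]p there: 2:T, 3:F, 6:T. ✓
2: no successors, so <>[][]p fails. ✗
3: successors {4}; [][]p there: 4:T. ✓
4: successors {7}; [][]p there: 7:T. ✓
5: no successors, so <>[][]p fails. ✗
6: no successors, so <>[][]p fails. ✗
7: no successors, so <>[][]p fails. ✗
Satisfying worlds: {1, 3, 4}.

3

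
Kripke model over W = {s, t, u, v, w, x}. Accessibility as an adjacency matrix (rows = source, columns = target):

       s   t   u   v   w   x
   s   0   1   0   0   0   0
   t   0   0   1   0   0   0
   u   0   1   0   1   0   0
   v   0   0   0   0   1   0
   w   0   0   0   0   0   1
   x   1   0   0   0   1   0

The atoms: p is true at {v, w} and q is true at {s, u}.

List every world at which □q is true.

{t}

s: successors {t}; q there: t:F. ✗
t: successors {u}; q there: u:T. ✓
u: successors {t, v}; q there: t:F, v:F. ✗
v: successors {w}; q there: w:F. ✗
w: successors {x}; q there: x:F. ✗
x: successors {s, w}; q there: s:T, w:F. ✗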